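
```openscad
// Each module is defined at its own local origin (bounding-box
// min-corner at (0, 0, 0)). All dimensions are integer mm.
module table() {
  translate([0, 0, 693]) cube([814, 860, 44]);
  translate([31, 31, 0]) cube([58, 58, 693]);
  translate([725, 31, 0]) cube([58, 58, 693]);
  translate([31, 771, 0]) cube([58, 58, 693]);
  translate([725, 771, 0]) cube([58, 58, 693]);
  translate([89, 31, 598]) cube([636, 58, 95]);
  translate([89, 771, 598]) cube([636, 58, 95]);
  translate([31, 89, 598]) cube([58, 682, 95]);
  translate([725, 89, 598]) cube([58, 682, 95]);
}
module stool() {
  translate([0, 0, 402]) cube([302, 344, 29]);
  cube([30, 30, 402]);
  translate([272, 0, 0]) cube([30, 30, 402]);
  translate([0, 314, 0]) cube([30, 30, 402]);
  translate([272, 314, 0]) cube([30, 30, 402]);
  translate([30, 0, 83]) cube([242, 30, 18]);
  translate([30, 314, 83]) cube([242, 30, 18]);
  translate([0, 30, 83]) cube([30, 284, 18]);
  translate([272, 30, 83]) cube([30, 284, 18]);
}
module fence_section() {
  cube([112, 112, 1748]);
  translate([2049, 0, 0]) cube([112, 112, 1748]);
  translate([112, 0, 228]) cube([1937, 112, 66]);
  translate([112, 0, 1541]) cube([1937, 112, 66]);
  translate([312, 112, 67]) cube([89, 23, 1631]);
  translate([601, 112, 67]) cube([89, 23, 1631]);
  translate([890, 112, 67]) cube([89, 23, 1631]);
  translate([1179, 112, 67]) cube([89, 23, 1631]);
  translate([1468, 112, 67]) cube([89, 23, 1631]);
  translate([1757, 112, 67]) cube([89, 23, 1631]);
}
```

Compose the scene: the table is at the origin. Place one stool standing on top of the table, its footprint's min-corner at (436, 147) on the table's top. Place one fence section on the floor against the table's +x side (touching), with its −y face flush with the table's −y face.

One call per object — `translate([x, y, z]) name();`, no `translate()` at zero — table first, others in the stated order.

table();
translate([436, 147, 737]) stool();
translate([814, 0, 0]) fence_section();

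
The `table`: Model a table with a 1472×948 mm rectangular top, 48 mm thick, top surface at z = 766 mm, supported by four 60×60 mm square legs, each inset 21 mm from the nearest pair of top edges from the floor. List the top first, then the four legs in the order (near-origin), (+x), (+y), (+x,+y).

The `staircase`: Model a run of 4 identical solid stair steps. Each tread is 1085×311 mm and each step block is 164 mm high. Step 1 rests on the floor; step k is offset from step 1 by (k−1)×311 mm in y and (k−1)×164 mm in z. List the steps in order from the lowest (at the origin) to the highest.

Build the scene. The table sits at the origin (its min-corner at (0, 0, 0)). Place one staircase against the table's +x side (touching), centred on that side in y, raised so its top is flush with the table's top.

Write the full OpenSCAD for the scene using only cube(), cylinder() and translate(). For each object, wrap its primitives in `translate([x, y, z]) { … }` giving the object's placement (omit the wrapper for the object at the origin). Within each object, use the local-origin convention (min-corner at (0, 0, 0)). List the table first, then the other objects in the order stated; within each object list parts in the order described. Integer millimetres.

translate([0, 0, 718]) cube([1472, 948, 48]);
translate([21, 21, 0]) cube([60, 60, 718]);
translate([1391, 21, 0]) cube([60, 60, 718]);
translate([21, 867, 0]) cube([60, 60, 718]);
translate([1391, 867, 0]) cube([60, 60, 718]);
translate([1472, -148, 110]) {
  cube([1085, 311, 164]);
  translate([0, 311, 164]) cube([1085, 311, 164]);
  translate([0, 622, 328]) cube([1085, 311, 164]);
  translate([0, 933, 492]) cube([1085, 311, 164]);
}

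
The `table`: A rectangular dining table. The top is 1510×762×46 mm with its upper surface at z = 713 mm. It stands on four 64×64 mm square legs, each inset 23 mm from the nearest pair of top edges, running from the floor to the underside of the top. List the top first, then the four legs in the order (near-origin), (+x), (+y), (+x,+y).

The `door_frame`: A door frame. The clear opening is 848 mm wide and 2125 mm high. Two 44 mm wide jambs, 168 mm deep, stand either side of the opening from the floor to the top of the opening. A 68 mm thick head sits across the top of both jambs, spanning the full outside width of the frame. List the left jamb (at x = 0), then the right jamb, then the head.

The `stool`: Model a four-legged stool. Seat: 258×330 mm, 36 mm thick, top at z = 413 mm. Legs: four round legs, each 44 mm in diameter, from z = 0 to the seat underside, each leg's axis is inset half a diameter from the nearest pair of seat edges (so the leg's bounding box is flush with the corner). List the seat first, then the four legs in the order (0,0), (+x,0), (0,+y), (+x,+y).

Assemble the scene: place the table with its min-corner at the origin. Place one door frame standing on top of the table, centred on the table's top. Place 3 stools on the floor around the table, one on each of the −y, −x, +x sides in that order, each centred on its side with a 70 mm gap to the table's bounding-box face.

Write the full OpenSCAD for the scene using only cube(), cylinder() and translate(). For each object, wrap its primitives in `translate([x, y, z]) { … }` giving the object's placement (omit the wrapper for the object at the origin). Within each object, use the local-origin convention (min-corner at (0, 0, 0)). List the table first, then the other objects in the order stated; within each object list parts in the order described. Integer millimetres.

translate([0, 0, 667]) cube([1510, 762, 46]);
translate([23, 23, 0]) cube([64, 64, 667]);
translate([1423, 23, 0]) cube([64, 64, 667]);
translate([23, 675, 0]) cube([64, 64, 667]);
translate([1423, 675, 0]) cube([64, 64, 667]);
translate([287, 297, 713]) {
  cube([44, 168, 2125]);
  translate([892, 0, 0]) cube([44, 168, 2125]);
  translate([0, 0, 2125]) cube([936, 168, 68]);
}
translate([626, -400, 0]) {
  translate([0, 0, 377]) cube([258, 330, 36]);
  translate([22, 22, 0]) cylinder(h = 377, r = 22);
  translate([236, 22, 0]) cylinder(h = 377, r = 22);
  translate([22, 308, 0]) cylinder(h = 377, r = 22);
  translate([236, 308, 0]) cylinder(h = 377, r = 22);
}
translate([-328, 216, 0]) {
  translate([0, 0, 377]) cube([258, 330, 36]);
  translate([22, 22, 0]) cylinder(h = 377, r = 22);
  translate([236, 22, 0]) cylinder(h = 377, r = 22);
  translate([22, 308, 0]) cylinder(h = 377, r = 22);
  translate([236, 308, 0]) cylinder(h = 377, r = 22);
}
translate([1580, 216, 0]) {
  translate([0, 0, 377]) cube([258, 330, 36]);
  translate([22, 22, 0]) cylinder(h = 377, r = 22);
  translate([236, 22, 0]) cylinder(h = 377, r = 22);
  translate([22, 308, 0]) cylinder(h = 377, r = 22);
  translate([236, 308, 0]) cylinder(h = 377, r = 22);
}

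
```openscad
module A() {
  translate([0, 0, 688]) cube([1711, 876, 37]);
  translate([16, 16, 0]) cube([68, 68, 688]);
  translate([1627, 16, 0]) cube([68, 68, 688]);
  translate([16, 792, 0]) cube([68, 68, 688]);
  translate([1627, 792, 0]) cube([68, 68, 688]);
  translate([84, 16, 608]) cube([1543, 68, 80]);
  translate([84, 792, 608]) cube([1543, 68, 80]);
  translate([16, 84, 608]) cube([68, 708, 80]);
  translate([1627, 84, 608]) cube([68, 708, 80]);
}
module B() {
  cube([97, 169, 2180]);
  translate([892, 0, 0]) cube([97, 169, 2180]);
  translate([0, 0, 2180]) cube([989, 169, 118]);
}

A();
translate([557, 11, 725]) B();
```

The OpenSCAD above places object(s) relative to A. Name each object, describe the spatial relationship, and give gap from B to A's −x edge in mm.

A is a table. B is a door frame. The door frame is on top of the table. The gap from the door frame to the table's −x edge is 557 mm.

The door frame's min-x is at 557; the table's min-x is 0; gap = 557 mm.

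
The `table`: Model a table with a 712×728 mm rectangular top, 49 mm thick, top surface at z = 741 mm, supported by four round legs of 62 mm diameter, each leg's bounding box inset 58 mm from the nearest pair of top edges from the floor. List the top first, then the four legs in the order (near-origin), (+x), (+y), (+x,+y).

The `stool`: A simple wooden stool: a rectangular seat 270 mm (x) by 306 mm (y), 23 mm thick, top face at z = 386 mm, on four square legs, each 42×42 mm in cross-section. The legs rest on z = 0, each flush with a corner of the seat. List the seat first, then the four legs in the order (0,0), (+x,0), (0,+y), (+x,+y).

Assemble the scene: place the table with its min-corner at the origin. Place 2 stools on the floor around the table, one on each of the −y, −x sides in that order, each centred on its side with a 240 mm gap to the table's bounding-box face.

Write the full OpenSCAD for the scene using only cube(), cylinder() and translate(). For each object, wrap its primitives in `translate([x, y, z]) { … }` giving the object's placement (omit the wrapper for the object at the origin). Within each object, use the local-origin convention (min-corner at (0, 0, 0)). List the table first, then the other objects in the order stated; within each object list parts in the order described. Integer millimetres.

translate([0, 0, 692]) cube([712, 728, 49]);
translate([89, 89, 0]) cylinder(h = 692, r = 31);
translate([623, 89, 0]) cylinder(h = 692, r = 31);
translate([89, 639, 0]) cylinder(h = 692, r = 31);
translate([623, 639, 0]) cylinder(h = 692, r = 31);
translate([221, -546, 0]) {
  translate([0, 0, 363]) cube([270, 306, 23]);
  cube([42, 42, 363]);
  translate([228, 0, 0]) cube([42, 42, 363]);
  translate([0, 264, 0]) cube([42, 42, 363]);
  translate([228, 264, 0]) cube([42, 42, 363]);
}
translate([-510, 211, 0]) {
  translate([0, 0, 363]) cube([270, 306, 23]);
  cube([42, 42, 363]);
  translate([228, 0, 0]) cube([42, 42, 363]);
  translate([0, 264, 0]) cube([42, 42, 363]);
  translate([228, 264, 0]) cube([42, 42, 363]);
}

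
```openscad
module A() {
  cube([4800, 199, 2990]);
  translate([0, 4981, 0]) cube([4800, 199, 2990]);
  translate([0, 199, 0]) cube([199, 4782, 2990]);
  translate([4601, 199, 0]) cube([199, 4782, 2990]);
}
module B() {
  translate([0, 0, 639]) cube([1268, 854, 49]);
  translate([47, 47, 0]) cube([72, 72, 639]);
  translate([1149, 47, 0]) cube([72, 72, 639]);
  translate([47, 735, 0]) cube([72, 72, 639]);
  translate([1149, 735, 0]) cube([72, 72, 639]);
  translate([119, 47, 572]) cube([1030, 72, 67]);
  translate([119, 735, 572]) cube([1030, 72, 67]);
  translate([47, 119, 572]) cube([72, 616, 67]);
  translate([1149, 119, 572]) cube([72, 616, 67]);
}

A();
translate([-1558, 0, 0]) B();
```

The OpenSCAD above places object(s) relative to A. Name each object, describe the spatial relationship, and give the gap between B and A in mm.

A is a house frame. B is a table. The table is on the floor beside the house frame on its −x side. The gap between the table and the house frame is 290 mm.

The table's nearest face is 290 mm from the house frame's −x face.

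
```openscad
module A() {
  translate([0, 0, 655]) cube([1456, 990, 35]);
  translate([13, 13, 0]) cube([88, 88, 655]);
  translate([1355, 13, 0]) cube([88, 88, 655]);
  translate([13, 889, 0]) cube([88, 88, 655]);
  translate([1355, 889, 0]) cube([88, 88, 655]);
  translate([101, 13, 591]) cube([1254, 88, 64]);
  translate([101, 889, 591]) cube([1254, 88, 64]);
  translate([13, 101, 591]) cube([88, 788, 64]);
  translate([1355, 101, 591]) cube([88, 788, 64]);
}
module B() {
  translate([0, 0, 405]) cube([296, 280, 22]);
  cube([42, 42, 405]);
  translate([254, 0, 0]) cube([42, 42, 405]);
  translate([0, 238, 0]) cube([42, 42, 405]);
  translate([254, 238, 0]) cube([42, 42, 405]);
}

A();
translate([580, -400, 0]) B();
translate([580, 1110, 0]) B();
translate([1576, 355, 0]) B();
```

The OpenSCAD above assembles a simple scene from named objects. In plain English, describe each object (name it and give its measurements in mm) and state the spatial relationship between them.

A is a table with a 1456×990 mm rectangular top, 35 mm thick, top surface at z = 690 mm, supported by four 88×88 mm square legs, each inset 13 mm from the nearest pair of top edges, running from the floor. Four apron rails, 88 mm thick and 64 mm tall, run between adjacent legs with their top edges flush with the underside of the top and their outer faces flush with the legs' outer faces.

B is a simple wooden stool: a rectangular seat 296 mm (x) by 280 mm (y), 22 mm thick, top face at z = 427 mm, on four square legs, each 42×42 mm in cross-section. The legs rest on z = 0, each flush with a corner of the seat.

Three stools sit around the table at the −y, +y, +x sides.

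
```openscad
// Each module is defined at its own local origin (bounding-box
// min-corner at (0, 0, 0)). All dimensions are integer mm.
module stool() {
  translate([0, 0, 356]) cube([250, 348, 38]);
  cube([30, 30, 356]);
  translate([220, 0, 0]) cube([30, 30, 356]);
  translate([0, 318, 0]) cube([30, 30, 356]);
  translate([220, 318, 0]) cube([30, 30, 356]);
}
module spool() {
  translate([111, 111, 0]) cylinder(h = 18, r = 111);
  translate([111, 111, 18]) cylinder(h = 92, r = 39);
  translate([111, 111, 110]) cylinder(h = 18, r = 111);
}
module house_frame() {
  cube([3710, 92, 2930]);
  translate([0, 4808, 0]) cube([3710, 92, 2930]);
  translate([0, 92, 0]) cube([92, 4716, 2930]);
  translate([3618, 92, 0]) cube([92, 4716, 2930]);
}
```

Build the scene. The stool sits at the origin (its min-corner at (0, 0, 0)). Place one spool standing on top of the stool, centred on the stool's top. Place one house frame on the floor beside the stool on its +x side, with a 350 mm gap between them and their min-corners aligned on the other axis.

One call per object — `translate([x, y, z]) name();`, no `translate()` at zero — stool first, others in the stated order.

stool();
translate([14, 63, 394]) spool();
translate([600, 0, 0]) house_frame();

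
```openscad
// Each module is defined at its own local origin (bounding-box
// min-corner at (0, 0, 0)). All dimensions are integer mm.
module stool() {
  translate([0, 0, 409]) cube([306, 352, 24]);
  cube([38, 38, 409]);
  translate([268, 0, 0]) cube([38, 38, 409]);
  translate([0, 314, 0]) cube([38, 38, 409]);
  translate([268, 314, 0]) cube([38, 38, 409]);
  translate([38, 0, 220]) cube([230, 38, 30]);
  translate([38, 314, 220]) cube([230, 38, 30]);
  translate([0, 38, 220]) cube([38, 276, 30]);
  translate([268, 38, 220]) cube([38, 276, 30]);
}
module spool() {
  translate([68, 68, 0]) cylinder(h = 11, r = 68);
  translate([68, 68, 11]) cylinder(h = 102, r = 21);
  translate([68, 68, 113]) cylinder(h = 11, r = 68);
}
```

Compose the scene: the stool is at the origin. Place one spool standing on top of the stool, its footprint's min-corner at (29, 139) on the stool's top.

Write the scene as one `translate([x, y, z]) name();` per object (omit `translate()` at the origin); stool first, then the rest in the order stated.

stool();
translate([29, 139, 433]) spool();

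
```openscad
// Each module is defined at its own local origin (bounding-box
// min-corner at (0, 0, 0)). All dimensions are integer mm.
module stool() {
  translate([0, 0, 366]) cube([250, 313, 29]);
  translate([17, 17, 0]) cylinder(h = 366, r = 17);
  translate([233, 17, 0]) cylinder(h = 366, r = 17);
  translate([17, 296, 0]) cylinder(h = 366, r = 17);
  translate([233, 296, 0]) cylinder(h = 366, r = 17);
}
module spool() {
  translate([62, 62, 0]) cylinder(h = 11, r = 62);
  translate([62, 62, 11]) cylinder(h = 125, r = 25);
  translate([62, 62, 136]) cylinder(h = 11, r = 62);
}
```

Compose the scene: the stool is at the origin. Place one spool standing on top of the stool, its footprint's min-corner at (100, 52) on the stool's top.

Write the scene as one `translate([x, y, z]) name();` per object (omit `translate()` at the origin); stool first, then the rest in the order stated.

stool();
translate([100, 52, 395]) spool();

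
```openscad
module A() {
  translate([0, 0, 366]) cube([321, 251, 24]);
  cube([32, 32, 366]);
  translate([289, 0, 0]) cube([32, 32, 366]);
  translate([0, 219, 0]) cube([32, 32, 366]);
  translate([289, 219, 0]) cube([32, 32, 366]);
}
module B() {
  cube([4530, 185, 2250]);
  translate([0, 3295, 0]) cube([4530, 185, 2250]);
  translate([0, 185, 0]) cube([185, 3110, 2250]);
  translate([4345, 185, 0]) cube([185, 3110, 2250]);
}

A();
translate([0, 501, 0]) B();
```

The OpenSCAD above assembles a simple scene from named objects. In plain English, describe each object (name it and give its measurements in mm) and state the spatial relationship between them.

A is a simple wooden stool: a rectangular seat 321 mm (x) by 251 mm (y), 24 mm thick, top face at z = 390 mm, on four square legs, each 32×32 mm in cross-section. The legs rest on z = 0, each flush with a corner of the seat.

B is a box-shaped house frame (walls only): outside footprint 4530×3480 mm, wall height 2250 mm, wall thickness 185 mm. The two y-facing walls run the full x-width; the two x-facing walls fit between the inner faces of the y-facing walls.

The house frame is on the floor beside the stool on its +y side.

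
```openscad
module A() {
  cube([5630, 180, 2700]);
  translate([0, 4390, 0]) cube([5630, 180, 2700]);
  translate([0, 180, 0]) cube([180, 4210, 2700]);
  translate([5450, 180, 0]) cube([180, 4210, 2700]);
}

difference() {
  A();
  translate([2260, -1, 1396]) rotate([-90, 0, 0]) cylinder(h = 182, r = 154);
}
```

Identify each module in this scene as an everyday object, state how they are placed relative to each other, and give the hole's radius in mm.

The subtracted cylinder has r = 154 mm.

A is a house frame. The house frame has a circular hole through its front wall. The hole's radius is 154 mm.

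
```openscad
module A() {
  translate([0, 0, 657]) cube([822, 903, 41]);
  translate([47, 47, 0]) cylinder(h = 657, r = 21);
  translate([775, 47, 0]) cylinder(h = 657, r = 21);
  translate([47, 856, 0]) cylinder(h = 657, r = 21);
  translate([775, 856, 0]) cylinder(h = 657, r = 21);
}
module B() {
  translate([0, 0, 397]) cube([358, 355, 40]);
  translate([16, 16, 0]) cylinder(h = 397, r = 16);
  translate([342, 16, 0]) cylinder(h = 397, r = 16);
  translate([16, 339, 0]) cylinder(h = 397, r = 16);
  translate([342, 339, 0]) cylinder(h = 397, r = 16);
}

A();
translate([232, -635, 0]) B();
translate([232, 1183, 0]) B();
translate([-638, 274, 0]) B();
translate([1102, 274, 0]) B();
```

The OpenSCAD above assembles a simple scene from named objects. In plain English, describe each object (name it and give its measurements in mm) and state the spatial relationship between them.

A is a table with a 822×903 mm rectangular top, 41 mm thick, top surface at z = 698 mm, supported by four round legs of 42 mm diameter, each leg's bounding box inset 26 mm from the nearest pair of top edges, running from the floor.

B is a four-legged stool. The seat is a 358×355×40 mm slab whose top surface is at z = 437 mm; four round legs, each 32 mm in diameter, run from the floor (z = 0) to the underside of the seat, each leg's axis is inset half a diameter from the nearest pair of seat edges (so the leg's bounding box is flush with the corner).

Four stools sit around the table at the −y, +y, −x, +x sides.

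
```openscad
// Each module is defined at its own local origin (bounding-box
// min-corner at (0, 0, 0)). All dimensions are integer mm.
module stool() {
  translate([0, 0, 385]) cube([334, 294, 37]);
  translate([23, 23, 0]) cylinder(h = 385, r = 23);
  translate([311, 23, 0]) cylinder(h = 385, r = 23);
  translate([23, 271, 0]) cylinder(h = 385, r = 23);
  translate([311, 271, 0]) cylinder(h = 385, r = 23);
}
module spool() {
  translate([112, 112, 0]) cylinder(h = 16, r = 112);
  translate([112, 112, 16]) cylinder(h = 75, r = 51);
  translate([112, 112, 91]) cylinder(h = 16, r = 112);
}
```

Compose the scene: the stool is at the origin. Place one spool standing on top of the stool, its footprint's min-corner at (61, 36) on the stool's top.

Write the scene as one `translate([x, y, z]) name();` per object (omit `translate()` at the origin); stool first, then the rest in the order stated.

stool();
translate([61, 36, 422]) spool();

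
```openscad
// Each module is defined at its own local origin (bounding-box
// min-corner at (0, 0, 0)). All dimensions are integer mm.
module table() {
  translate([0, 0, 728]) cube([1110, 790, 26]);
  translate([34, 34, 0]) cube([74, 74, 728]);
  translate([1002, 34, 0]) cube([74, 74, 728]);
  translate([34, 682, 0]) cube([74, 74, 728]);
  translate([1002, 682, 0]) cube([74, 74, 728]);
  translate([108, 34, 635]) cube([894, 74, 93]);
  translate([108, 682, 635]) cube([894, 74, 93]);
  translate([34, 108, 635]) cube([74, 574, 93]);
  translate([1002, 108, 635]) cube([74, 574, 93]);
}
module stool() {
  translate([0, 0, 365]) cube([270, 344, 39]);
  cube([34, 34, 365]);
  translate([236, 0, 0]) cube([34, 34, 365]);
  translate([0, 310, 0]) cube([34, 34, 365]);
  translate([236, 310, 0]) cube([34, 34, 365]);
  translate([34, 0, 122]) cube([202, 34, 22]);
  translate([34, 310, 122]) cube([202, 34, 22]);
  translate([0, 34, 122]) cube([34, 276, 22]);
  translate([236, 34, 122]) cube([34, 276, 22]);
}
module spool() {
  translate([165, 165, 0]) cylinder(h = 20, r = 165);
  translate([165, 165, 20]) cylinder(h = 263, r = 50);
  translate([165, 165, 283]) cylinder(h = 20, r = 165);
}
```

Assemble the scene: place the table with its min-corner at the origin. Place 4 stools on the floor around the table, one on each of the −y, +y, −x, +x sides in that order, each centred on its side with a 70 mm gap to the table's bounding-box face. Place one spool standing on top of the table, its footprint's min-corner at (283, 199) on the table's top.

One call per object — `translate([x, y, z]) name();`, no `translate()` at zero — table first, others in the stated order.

table();
translate([420, -414, 0]) stool();
translate([420, 860, 0]) stool();
translate([-340, 223, 0]) stool();
translate([1180, 223, 0]) stool();
translate([283, 199, 754]) spool();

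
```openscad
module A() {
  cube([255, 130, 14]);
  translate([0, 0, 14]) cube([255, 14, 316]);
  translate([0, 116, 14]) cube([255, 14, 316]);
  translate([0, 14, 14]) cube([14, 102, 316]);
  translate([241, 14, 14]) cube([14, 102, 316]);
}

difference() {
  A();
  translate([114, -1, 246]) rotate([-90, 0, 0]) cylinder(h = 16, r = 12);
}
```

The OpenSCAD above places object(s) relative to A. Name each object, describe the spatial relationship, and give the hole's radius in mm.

The subtracted cylinder has r = 12 mm.

A is an open box. The open box has a circular hole through its front wall. The hole's radius is 12 mm.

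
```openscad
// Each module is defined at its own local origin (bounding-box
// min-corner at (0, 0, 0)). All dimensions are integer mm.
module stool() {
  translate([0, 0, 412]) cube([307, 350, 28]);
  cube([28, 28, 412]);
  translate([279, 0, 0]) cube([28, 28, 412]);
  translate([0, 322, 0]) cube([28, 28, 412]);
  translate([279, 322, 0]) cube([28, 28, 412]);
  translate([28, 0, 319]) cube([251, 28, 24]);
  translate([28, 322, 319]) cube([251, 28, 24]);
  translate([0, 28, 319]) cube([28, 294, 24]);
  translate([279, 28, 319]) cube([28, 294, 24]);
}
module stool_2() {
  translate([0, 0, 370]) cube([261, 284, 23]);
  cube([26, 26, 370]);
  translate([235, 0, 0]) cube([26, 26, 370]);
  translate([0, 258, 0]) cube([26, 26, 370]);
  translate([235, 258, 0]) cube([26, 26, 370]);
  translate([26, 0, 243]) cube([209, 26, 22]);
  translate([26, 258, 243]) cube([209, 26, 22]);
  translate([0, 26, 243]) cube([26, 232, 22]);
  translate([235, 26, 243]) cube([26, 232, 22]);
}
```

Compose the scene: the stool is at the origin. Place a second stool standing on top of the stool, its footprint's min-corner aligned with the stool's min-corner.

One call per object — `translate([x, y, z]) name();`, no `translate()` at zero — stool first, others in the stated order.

stool();
translate([0, 0, 440]) stool_2();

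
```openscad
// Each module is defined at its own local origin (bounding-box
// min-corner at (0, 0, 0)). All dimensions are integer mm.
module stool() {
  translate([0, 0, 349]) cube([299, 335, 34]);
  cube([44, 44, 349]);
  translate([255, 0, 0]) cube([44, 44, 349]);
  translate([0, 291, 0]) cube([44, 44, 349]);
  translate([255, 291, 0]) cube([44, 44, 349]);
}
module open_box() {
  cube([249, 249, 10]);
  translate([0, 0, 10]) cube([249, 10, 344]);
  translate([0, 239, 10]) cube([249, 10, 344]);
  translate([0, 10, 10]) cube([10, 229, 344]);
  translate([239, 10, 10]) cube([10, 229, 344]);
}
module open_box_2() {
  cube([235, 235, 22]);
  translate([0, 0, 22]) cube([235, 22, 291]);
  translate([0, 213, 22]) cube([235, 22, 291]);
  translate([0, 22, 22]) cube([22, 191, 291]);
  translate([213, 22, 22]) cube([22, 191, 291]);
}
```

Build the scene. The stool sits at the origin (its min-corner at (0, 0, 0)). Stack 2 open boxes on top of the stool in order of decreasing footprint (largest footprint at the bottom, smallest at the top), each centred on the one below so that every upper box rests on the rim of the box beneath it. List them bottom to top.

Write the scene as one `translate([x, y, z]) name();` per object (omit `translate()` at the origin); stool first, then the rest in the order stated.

stool();
translate([25, 43, 383]) open_box();
translate([32, 50, 737]) open_box_2();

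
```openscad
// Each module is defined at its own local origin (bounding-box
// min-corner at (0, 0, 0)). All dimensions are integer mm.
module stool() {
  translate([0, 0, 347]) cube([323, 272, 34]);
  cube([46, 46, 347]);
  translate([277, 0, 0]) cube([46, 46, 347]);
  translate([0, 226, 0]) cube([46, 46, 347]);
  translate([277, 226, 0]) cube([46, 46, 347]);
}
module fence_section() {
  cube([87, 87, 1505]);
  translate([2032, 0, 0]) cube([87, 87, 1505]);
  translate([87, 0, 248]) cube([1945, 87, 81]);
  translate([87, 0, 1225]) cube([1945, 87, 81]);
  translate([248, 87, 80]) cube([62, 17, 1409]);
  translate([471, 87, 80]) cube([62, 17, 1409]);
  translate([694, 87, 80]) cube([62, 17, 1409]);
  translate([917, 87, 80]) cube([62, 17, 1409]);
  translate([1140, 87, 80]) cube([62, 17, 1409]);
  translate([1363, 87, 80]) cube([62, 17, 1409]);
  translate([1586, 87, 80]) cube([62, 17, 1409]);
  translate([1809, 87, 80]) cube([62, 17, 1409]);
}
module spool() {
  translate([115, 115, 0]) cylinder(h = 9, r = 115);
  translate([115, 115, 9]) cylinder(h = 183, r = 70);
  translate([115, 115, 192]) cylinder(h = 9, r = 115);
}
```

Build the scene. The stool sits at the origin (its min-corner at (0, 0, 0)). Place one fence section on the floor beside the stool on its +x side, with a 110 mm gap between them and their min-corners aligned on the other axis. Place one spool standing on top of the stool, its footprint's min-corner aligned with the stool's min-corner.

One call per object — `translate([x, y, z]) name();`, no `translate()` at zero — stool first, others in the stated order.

stool();
translate([433, 0, 0]) fence_section();
translate([0, 0, 381]) spool();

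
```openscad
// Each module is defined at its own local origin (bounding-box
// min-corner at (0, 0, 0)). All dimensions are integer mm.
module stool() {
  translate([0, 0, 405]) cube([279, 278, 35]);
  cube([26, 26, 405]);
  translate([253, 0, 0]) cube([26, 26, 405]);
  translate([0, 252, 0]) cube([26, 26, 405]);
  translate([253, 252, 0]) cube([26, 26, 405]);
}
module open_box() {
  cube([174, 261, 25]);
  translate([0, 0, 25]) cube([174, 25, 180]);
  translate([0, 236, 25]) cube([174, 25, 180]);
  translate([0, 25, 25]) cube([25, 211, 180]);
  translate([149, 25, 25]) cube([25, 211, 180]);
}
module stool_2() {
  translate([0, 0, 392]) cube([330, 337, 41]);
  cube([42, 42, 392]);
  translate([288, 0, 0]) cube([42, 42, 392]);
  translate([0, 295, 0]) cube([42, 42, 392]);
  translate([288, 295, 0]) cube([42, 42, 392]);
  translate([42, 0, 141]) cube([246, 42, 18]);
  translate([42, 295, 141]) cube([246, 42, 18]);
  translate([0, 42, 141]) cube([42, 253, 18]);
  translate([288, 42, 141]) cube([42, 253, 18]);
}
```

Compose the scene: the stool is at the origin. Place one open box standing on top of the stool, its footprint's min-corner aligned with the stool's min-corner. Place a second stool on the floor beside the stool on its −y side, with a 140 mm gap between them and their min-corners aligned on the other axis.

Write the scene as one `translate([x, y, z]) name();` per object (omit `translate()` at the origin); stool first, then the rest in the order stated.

stool();
translate([0, 0, 440]) open_box();
translate([0, -477, 0]) stool_2();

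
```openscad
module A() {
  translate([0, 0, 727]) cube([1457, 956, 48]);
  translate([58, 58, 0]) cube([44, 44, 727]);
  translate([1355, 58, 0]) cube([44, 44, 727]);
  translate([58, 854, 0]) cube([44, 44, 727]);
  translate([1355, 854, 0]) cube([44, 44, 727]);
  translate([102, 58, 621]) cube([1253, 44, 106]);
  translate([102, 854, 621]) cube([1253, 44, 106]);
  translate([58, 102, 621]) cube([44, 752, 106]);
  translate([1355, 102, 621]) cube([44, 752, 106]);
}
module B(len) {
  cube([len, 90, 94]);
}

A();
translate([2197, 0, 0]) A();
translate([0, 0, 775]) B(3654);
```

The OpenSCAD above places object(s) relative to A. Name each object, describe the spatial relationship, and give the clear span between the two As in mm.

A is a table. B is a beam. A beam spans the tops of two tables. The clear span between the two tables is 740 mm.

Second table starts at x = 2197; first ends at x = 1457; clear span = 2197 − 1457 = 740 mm.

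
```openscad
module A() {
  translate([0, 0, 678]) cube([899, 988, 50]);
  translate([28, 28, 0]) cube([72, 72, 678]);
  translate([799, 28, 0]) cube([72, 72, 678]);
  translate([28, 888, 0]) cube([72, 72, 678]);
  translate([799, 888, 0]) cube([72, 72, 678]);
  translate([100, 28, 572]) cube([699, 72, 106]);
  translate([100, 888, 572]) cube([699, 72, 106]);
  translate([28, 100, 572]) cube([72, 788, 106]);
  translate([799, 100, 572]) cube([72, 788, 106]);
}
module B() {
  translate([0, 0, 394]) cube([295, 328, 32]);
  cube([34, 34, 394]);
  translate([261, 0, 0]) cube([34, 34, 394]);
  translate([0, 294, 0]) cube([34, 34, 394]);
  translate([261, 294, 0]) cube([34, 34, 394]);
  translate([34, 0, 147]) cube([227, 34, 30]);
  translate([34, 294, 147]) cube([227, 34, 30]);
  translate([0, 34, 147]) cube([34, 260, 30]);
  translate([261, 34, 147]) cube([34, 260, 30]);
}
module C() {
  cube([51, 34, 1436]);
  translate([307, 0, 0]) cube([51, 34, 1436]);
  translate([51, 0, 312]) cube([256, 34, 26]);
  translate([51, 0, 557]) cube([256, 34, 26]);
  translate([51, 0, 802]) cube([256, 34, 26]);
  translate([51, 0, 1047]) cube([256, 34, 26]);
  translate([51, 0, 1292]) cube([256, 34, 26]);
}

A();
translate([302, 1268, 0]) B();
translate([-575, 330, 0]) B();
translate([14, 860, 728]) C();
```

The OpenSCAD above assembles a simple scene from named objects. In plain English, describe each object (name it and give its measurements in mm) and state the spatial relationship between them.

A is a table with a 899×988 mm rectangular top, 50 mm thick, top surface at z = 728 mm, supported by four 72×72 mm square legs, each inset 28 mm from the nearest pair of top edges, running from the floor. Four apron rails, 72 mm thick and 106 mm tall, run between adjacent legs with their top edges flush with the underside of the top and their outer faces flush with the legs' outer faces.

B is a simple wooden stool: a rectangular seat 295 mm (x) by 328 mm (y), 32 mm thick, top face at z = 426 mm, on four square legs, each 34×34 mm in cross-section. The legs rest on z = 0, each flush with a corner of the seat. Four stretchers, 34 mm wide and 30 mm tall, connect adjacent legs with their undersides at z = 147 mm, each running between the inner faces of the legs it joins and aligned with the legs' outer faces on the other axis.

C is a straight ladder. Two 51×34 mm vertical rails, 1436 mm tall, stand 358 mm apart (outside-to-outside) with their front faces coplanar on the −y side. 5 rungs, each 34 mm deep and 26 mm tall, span between the inner faces of the rails, front faces flush with the rails. The lowest rung's underside is at z = 312 mm and rungs are spaced 245 mm apart (underside to underside).

Two stools sit around the table at the +y, −x sides. The ladder is on top of the table.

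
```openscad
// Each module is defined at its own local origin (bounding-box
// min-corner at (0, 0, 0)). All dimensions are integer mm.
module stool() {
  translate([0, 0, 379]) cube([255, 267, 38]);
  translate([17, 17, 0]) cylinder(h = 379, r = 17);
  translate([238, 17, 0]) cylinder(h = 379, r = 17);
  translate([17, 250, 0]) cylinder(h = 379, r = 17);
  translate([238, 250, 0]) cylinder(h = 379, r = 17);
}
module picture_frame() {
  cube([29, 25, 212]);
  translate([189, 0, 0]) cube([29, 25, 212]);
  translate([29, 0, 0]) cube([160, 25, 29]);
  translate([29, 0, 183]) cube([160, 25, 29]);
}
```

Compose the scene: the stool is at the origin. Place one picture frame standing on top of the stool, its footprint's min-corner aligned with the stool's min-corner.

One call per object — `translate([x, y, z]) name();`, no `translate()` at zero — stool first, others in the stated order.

stool();
translate([0, 0, 417]) picture_frame();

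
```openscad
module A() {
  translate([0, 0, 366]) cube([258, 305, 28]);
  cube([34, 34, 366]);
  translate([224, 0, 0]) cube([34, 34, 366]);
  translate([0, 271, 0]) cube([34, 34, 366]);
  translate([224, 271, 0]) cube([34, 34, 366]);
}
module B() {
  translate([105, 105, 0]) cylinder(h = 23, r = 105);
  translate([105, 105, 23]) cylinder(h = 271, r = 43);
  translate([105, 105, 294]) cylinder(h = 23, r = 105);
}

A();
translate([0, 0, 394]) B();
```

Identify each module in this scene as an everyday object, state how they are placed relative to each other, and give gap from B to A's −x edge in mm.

The spool's min-x is at 0; the stool's min-x is 0; gap = 0 mm.

A is a stool. B is a spool. The spool is on top of the stool. The gap from the spool to the stool's −x edge is 0 mm.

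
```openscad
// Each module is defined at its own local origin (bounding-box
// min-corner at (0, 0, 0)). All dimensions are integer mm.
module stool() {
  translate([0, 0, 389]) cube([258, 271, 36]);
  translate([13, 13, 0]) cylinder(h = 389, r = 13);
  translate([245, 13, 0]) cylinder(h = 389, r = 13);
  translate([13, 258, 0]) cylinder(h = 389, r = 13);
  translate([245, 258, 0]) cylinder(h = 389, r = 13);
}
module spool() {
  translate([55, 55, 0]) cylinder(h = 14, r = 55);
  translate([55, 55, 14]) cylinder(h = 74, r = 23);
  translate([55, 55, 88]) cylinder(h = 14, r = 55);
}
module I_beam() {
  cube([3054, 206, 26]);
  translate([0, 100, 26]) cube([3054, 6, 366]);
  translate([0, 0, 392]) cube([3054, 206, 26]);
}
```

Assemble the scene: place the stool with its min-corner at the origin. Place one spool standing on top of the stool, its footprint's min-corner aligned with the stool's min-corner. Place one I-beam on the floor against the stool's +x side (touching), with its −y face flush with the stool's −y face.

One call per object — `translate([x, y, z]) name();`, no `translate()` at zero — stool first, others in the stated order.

stool();
translate([0, 0, 425]) spool();
translate([258, 0, 0]) I_beam();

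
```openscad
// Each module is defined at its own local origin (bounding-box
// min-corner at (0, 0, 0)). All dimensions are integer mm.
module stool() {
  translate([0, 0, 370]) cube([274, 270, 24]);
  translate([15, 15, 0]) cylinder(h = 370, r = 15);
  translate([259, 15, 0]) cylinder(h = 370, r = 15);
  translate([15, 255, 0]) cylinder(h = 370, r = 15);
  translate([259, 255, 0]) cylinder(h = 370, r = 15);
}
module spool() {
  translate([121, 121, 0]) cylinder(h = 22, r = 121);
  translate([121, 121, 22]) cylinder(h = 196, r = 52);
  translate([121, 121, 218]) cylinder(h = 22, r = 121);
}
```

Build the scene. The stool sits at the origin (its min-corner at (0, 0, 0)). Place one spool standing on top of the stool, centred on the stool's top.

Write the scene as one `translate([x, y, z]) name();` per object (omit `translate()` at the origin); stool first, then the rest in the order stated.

stool();
translate([16, 14, 394]) spool();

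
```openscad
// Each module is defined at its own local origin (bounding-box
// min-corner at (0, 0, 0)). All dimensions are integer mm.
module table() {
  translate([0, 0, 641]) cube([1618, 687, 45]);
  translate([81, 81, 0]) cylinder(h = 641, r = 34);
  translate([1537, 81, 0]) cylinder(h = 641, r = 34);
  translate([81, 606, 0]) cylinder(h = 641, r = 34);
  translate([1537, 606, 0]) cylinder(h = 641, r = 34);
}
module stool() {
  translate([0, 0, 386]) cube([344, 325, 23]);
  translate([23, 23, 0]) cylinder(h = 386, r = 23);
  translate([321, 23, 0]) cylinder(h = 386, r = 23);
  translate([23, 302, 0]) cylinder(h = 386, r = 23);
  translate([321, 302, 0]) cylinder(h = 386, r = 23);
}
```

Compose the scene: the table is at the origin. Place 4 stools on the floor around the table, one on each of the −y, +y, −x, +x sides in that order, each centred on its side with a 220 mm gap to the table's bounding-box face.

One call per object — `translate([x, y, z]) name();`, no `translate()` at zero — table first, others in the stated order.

table();
translate([637, -545, 0]) stool();
translate([637, 907, 0]) stool();
translate([-564, 181, 0]) stool();
translate([1838, 181, 0]) stool();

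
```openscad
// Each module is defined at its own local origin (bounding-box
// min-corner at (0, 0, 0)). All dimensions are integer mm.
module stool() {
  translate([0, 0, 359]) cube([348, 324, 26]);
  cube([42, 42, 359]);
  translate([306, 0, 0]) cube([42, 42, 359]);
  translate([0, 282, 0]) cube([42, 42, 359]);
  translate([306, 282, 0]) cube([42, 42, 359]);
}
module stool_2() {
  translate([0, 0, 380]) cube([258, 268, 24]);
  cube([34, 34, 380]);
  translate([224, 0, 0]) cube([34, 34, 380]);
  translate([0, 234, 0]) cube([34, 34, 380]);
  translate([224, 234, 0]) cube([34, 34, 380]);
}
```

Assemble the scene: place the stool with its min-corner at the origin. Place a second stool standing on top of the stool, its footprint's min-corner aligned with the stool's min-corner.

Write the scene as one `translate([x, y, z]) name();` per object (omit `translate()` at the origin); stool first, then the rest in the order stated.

stool();
translate([0, 0, 385]) stool_2();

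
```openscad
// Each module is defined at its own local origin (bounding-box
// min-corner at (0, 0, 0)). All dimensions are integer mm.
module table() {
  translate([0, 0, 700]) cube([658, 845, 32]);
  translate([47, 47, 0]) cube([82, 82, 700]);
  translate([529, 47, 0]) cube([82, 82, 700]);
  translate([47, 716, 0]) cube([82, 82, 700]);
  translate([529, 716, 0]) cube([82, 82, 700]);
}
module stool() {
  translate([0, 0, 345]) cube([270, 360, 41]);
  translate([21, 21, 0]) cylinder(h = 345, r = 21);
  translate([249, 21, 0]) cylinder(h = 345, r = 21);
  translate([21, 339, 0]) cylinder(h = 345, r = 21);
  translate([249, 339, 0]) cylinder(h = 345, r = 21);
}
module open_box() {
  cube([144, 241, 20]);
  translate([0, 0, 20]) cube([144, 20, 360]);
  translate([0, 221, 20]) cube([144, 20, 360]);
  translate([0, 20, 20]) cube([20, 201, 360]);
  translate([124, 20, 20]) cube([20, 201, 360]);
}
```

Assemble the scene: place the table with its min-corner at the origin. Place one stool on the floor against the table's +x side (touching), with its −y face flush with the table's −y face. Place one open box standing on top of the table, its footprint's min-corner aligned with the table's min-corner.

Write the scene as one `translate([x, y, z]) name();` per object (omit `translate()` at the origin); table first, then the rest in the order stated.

table();
translate([658, 0, 0]) stool();
translate([0, 0, 732]) open_box();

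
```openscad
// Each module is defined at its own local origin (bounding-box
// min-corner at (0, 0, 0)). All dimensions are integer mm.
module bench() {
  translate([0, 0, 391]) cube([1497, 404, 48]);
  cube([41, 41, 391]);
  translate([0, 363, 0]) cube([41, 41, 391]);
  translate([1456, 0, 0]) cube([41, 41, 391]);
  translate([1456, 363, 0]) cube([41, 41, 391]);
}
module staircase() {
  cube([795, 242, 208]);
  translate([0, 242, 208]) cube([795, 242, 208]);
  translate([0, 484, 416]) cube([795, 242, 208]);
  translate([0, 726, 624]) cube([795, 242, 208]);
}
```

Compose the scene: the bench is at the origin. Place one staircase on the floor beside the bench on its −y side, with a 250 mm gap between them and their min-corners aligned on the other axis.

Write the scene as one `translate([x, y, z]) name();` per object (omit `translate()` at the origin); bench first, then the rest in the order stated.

bench();
translate([0, -1218, 0]) staircase();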